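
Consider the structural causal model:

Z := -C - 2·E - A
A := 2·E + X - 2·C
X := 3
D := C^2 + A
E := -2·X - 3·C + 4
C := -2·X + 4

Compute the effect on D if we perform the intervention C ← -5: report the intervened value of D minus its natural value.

do(C=-5) replaces the equation C := -2·X + 4 with the constant C = -5.
E = -2·X - 3·C + 4  [with X=3, C=-5]  = 13
A = 2·E + X - 2·C  [with E=13, X=3, C=-5]  = 39
D = C^2 + A  [with C=-5, A=39]  = 64
Without intervention: C = -2·X + 4  [with X=3]  = -2; E = -2·X - 3·C + 4  [with X=3, C=-2]  = 4; A = 2·E + X - 2·C  [with E=4, X=3, C=-2]  = 15; D = C^2 + A  [with C=-2, A=15]  = 19.
Change = 64 − 19 = 45.

45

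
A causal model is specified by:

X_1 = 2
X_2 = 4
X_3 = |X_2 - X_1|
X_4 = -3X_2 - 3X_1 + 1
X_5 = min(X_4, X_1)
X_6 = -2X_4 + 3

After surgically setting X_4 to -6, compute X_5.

-6

Intervening sets X_4 = -6 and removes its equation (X_4 = -3X_2 - 3X_1 + 1).
X_5 = min(X_4, X_1)  [with X_4=-6, X_1=2]  = -6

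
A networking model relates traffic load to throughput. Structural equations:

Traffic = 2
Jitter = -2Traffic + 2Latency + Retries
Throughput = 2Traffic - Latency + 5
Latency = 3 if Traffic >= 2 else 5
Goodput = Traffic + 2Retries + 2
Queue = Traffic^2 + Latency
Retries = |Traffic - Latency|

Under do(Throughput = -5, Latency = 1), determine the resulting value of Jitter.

The joint intervention fixes Throughput = -5, Latency = 1, removing each variable's own equation.
Retries = |Traffic - Latency|  [with Traffic=2, Latency=1]  = 1
Jitter = -2Traffic + 2Latency + Retries  [with Traffic=2, Latency=1, Retries=1]  = -1

-1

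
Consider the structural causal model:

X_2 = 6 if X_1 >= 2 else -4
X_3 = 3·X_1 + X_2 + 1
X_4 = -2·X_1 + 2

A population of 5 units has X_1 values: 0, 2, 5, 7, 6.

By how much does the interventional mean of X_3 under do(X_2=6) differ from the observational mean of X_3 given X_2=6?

-3

Every unit gets X_2=6 under the intervention. X_3 values become 7, 13, 22, 28, 25; E[X_3|do(X_2=6)] = 19.
Conditioning on X_2=6 selects the 4 unit(s) with X_1 ∈ {2, 5, 7, 6}. Their X_3 values: 13, 22, 28, 25. Mean = 22.
Difference = 19 − 22 = -3.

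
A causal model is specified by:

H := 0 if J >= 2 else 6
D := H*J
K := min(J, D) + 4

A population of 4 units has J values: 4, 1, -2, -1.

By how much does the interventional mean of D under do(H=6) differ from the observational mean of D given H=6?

The intervention sets H=6 in all 4 units regardless of J. Recomputing D per unit gives 24, 6, -12, -6; average 3.
Conditioning on H=6 selects the 3 unit(s) with J ∈ {1, -2, -1}. Their D values: 6, -12, -6. Mean = -4.
Difference = 3 − (-4) = 7.

7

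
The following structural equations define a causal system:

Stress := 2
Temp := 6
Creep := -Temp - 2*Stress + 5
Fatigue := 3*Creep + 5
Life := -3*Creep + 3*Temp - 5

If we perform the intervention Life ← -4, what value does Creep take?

-5

do(Life=-4) replaces the equation Life := -3*Creep + 3*Temp - 5 with the constant Life = -4.
Creep is not downstream of the intervention, so its value is determined by the original equations.
Creep = -Temp - 2*Stress + 5  [with Temp=6, Stress=2]  = -5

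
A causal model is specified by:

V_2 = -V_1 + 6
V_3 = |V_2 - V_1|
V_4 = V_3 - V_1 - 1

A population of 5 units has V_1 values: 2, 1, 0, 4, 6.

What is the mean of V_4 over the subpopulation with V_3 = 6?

Conditioning on V_3=6 selects the 2 unit(s) with V_1 ∈ {0, 6}. Their V_4 values: 5, -1. Mean = 2.

2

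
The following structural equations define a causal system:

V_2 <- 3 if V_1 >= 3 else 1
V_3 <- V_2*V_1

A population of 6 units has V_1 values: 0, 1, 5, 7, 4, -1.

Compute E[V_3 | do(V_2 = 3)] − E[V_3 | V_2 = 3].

Every unit gets V_2=3 under the intervention. V_3 values become 0, 3, 15, 21, 12, -3; E[V_3|do(V_2=3)] = 8.
Conditioning on V_2=3 selects the 3 unit(s) with V_1 ∈ {5, 7, 4}. Their V_3 values: 15, 21, 12. Mean = 16.
Difference = 8 − 16 = -8.

-8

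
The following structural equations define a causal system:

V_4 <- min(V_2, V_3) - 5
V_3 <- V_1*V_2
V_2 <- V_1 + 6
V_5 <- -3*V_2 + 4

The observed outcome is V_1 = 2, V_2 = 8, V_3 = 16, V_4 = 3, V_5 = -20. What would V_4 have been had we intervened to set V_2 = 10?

Under do(V_2=10), the mechanism V_2 <- V_1 + 6 is discarded; V_2 is fixed at 10.
V_3 = V_1*V_2  [with V_1=2, V_2=10]  = 20
V_4 = min(V_2, V_3) - 5  [with V_2=10, V_3=20]  = 5

5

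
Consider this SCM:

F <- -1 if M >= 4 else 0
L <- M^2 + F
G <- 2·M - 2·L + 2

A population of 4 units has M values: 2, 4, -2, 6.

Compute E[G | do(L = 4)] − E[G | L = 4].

do(L=4) breaks L's dependence on M. With L=4 fixed, G across the units is -2, 2, -10, 6, mean -1.
E[G|L=4] averages over only the 2 units with L=4 (M = 2, -2): G = -2, -10, mean -6.
Difference = -1 − (-6) = 5.

5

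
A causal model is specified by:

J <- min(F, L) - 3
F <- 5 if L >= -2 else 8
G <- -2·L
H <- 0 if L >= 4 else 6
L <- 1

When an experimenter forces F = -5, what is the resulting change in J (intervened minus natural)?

do(F=-5) replaces the equation F <- 5 if L >= -2 else 8 with the constant F = -5.
J = min(F, L) - 3  [with F=-5, L=1]  = -8
Without intervention: F = 5 if L >= -2 else 8  [with L=1]  = 5; J = min(F, L) - 3  [with F=5, L=1]  = -2.
Change = -8 − (-2) = -6.

-6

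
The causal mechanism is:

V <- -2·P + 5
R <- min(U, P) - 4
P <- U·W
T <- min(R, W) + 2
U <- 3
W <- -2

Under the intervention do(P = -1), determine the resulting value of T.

The intervention breaks the incoming arrows to P: P <- U·W no longer applies, and P = -1.
R = min(U, P) - 4  [with U=3, P=-1]  = -5
T = min(R, W) + 2  [with R=-5, W=-2]  = -3

-3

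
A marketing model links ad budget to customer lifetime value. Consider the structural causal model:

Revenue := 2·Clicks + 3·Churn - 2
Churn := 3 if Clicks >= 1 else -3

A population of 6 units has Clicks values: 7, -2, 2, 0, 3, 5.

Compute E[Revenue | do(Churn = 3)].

12

Every unit gets Churn=3 under the intervention. Revenue values become 21, 3, 11, 7, 13, 17; E[Revenue|do(Churn=3)] = 12.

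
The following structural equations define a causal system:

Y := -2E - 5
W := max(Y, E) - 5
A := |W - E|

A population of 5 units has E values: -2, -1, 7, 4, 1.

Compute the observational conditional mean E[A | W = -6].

4.5

Conditioning on W=-6 selects the 2 unit(s) with E ∈ {-2, -1}. Their A values: 4, 5. Mean = 4.5.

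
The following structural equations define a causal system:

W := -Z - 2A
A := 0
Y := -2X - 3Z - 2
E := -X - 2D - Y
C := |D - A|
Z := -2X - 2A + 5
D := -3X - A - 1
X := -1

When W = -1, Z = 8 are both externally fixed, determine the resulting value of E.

21

Under do(W = -1, Z = 8), each intervened variable's structural equation is replaced by its fixed value.
D = -3X - A - 1  [with X=-1, A=0]  = 2
Y = -2X - 3Z - 2  [with X=-1, Z=8]  = -24
E = -X - 2D - Y  [with X=-1, D=2, Y=-24]  = 21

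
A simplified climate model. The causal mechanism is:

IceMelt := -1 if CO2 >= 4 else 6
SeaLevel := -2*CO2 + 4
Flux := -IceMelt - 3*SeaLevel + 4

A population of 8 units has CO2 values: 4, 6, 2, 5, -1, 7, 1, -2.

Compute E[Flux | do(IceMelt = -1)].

Every unit gets IceMelt=-1 under the intervention. Flux values become 17, 29, 5, 23, -13, 35, -1, -19; E[Flux|do(IceMelt=-1)] = 9.5.

9.5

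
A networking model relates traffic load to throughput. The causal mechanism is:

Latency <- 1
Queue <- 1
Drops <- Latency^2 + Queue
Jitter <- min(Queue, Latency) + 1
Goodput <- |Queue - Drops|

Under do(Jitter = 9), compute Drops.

2

Under do(Jitter=9), the mechanism Jitter <- min(Queue, Latency) + 1 is discarded; Jitter is fixed at 9.
Since Drops is not a descendant of the intervened variable, it is unaffected.
Drops = Latency^2 + Queue  [with Latency=1, Queue=1]  = 2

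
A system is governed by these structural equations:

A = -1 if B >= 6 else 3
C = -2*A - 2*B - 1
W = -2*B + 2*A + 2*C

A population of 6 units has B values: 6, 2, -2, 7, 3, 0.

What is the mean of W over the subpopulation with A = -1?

Observing A=-1 restricts to units where A's equation naturally yields -1: B ∈ {6, 7}. In that subpopulation W = -36, -42, mean -39.

-39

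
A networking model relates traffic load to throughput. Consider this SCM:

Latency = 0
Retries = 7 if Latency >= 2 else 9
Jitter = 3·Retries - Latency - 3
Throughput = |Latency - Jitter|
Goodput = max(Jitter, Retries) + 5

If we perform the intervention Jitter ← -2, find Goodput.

14

do(Jitter=-2) replaces the equation Jitter = 3·Retries - Latency - 3 with the constant Jitter = -2.
Retries = 7 if Latency >= 2 else 9  [with Latency=0]  = 9
Goodput = max(Jitter, Retries) + 5  [with Jitter=-2, Retries=9]  = 14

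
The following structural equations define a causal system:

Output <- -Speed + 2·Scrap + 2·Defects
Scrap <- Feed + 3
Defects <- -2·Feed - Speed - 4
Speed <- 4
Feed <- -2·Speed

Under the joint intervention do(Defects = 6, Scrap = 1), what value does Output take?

Setting Defects = 6, Scrap = 1 by intervention discards those variables' equations.
Output = -Speed + 2·Scrap + 2·Defects  [with Speed=4, Scrap=1, Defects=6]  = 10

10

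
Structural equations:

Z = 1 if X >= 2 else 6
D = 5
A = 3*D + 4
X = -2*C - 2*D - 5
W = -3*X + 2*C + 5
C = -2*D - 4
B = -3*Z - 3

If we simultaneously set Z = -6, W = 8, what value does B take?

15

Under do(Z = -6, W = 8), each intervened variable's structural equation is replaced by its fixed value.
B = -3*Z - 3  [with Z=-6]  = 15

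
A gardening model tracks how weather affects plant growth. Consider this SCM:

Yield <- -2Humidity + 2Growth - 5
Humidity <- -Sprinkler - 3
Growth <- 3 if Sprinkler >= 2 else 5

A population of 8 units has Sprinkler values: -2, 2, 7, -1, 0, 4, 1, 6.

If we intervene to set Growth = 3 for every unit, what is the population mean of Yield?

Under do(Growth=3), Growth's equation is replaced by Growth=3 for every unit. Per-unit Yield: 3, 11, 21, 5, 7, 15, 9, 19. Mean = 11.25.

11.25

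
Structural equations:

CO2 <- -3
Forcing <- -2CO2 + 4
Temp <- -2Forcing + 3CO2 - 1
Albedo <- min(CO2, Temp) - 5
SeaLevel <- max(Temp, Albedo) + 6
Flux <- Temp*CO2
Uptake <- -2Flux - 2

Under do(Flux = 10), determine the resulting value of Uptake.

Intervening sets Flux = 10 and removes its equation (Flux <- Temp*CO2).
Uptake = -2Flux - 2  [with Flux=10]  = -22

-22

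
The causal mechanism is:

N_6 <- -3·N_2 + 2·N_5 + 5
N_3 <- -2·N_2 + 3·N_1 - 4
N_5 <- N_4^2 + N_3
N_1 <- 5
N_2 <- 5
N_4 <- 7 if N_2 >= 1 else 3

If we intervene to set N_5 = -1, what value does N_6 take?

The intervention breaks the incoming arrows to N_5: N_5 <- N_4^2 + N_3 no longer applies, and N_5 = -1.
N_6 = -3·N_2 + 2·N_5 + 5  [with N_2=5, N_5=-1]  = -12

-12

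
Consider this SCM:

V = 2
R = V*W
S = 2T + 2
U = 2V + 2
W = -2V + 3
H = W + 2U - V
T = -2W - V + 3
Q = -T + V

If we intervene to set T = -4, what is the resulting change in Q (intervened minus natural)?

Under do(T=-4), the mechanism T = -2W - V + 3 is discarded; T is fixed at -4.
Q = -T + V  [with T=-4, V=2]  = 6
Without intervention: W = -2V + 3  [with V=2]  = -1; T = -2W - V + 3  [with W=-1, V=2]  = 3; Q = -T + V  [with T=3, V=2]  = -1.
Change = 6 − (-1) = 7.

7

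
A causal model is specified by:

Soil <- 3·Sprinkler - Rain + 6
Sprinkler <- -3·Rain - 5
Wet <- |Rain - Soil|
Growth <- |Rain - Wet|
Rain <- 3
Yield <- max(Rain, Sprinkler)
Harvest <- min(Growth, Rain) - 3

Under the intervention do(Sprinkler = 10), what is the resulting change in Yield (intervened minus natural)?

Under do(Sprinkler=10), the mechanism Sprinkler <- -3·Rain - 5 is discarded; Sprinkler is fixed at 10.
Yield = max(Rain, Sprinkler)  [with Rain=3, Sprinkler=10]  = 10
Without intervention: Sprinkler = -3·Rain - 5  [with Rain=3]  = -14; Yield = max(Rain, Sprinkler)  [with Rain=3, Sprinkler=-14]  = 3.
Change = 10 − 3 = 7.

7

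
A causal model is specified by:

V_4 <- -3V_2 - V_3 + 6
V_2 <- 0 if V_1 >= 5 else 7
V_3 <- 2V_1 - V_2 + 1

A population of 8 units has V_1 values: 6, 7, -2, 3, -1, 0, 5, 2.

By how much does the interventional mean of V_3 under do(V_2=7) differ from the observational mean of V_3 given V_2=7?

4.2

Every unit gets V_2=7 under the intervention. V_3 values become 6, 8, -10, 0, -8, -6, 4, -2; E[V_3|do(V_2=7)] = -1.
Observing V_2=7 restricts to units where V_2's equation naturally yields 7: V_1 ∈ {-2, 3, -1, 0, 2}. In that subpopulation V_3 = -10, 0, -8, -6, -2, mean -5.2.
Difference = -1 − (-5.2) = 4.2.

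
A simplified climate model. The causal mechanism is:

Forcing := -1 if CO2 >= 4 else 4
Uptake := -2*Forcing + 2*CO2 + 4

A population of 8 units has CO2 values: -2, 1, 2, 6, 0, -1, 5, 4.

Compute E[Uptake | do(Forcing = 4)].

do(Forcing=4) breaks Forcing's dependence on CO2. With Forcing=4 fixed, Uptake across the units is -8, -2, 0, 8, -4, -6, 6, 4, mean -0.25.

-0.25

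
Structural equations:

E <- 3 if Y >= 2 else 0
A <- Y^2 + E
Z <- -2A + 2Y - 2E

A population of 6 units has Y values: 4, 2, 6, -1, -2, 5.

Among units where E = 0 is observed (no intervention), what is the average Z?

Observing E=0 restricts to units where E's equation naturally yields 0: Y ∈ {-1, -2}. In that subpopulation Z = -4, -12, mean -8.

-8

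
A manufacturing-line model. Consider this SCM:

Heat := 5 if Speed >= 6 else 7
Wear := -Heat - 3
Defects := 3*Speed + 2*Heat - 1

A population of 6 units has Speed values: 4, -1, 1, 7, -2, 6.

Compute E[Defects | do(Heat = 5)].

The intervention sets Heat=5 in all 6 units regardless of Speed. Recomputing Defects per unit gives 21, 6, 12, 30, 3, 27; average 16.5.

16.5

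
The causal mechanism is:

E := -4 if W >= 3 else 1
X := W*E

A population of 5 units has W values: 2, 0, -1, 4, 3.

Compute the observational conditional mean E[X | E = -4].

E[X|E=-4] averages over only the 2 units with E=-4 (W = 4, 3): X = -16, -12, mean -14.

-14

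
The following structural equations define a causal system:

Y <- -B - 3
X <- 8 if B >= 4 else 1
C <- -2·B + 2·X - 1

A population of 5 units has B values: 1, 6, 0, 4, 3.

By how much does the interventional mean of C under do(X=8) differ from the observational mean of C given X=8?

4.4

Every unit gets X=8 under the intervention. C values become 13, 3, 15, 7, 9; E[C|do(X=8)] = 9.4.
Observing X=8 restricts to units where X's equation naturally yields 8: B ∈ {6, 4}. In that subpopulation C = 3, 7, mean 5.
Difference = 9.4 − 5 = 4.4.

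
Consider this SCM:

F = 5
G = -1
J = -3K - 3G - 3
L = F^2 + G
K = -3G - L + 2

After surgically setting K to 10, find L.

24

Under do(K=10), the mechanism K = -3G - L + 2 is discarded; K is fixed at 10.
Since L is not a descendant of the intervened variable, it is unaffected.
L = F^2 + G  [with F=5, G=-1]  = 24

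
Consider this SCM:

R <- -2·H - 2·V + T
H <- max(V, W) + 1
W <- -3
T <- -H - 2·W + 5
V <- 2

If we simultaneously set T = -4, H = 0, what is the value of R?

-8

The joint intervention fixes T = -4, H = 0, removing each variable's own equation.
R = -2·H - 2·V + T  [with H=0, V=2, T=-4]  = -8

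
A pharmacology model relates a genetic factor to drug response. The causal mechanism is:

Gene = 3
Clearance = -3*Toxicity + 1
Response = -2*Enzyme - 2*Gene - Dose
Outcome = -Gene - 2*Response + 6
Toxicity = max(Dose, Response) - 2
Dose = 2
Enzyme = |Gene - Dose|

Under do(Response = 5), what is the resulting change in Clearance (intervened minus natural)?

Under do(Response=5), the mechanism Response = -2*Enzyme - 2*Gene - Dose is discarded; Response is fixed at 5.
Toxicity = max(Dose, Response) - 2  [with Dose=2, Response=5]  = 3
Clearance = -3*Toxicity + 1  [with Toxicity=3]  = -8
Without intervention: Enzyme = |Gene - Dose|  [with Gene=3, Dose=2]  = 1; Response = -2*Enzyme - 2*Gene - Dose  [with Enzyme=1, Gene=3, Dose=2]  = -10; Toxicity = max(Dose, Response) - 2  [with Dose=2, Response=-10]  = 0; Clearance = -3*Toxicity + 1  [with Toxicity=0]  = 1.
Change = -8 − 1 = -9.

-9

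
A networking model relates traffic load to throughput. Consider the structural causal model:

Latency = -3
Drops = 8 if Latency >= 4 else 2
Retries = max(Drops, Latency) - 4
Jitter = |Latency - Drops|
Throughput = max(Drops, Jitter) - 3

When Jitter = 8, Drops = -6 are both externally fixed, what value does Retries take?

-7

Setting Jitter = 8, Drops = -6 by intervention discards those variables' equations.
Retries = max(Drops, Latency) - 4  [with Drops=-6, Latency=-3]  = -7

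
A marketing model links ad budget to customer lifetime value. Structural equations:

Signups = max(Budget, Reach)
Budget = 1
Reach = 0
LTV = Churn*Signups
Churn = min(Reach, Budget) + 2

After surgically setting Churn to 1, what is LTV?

1

Intervening sets Churn = 1 and removes its equation (Churn = min(Reach, Budget) + 2).
Signups = max(Budget, Reach)  [with Budget=1, Reach=0]  = 1
LTV = Churn*Signups  [with Churn=1, Signups=1]  = 1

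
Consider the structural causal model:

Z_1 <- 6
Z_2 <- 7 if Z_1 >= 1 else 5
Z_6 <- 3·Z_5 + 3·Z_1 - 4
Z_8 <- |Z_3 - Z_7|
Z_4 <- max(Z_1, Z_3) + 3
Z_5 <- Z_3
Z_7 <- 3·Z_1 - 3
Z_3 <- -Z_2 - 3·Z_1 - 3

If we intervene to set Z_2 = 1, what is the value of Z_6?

-52

Under do(Z_2=1), the mechanism Z_2 <- 7 if Z_1 >= 1 else 5 is discarded; Z_2 is fixed at 1.
Z_3 = -Z_2 - 3·Z_1 - 3  [with Z_2=1, Z_1=6]  = -22
Z_5 = Z_3  [with Z_3=-22]  = -22
Z_6 = 3·Z_5 + 3·Z_1 - 4  [with Z_5=-22, Z_1=6]  = -52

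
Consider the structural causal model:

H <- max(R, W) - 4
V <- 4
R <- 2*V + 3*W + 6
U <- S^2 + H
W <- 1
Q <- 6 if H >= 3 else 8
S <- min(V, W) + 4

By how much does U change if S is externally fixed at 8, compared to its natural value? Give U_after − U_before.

The intervention breaks the incoming arrows to S: S <- min(V, W) + 4 no longer applies, and S = 8.
R = 2*V + 3*W + 6  [with V=4, W=1]  = 17
H = max(R, W) - 4  [with R=17, W=1]  = 13
U = S^2 + H  [with S=8, H=13]  = 77
Without intervention: R = 2*V + 3*W + 6  [with V=4, W=1]  = 17; S = min(V, W) + 4  [with V=4, W=1]  = 5; H = max(R, W) - 4  [with R=17, W=1]  = 13; U = S^2 + H  [with S=5, H=13]  = 38.
Change = 77 − 38 = 39.

39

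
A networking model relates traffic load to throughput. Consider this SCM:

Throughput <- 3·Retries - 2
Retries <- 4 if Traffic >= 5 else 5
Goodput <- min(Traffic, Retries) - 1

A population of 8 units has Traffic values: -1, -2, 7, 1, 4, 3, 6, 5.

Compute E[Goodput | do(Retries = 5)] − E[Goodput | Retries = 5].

1.5

The intervention sets Retries=5 in all 8 units regardless of Traffic. Recomputing Goodput per unit gives -2, -3, 4, 0, 3, 2, 4, 4; average 1.5.
E[Goodput|Retries=5] averages over only the 5 units with Retries=5 (Traffic = -1, -2, 1, 4, 3): Goodput = -2, -3, 0, 3, 2, mean 0.
Difference = 1.5 − 0 = 1.5.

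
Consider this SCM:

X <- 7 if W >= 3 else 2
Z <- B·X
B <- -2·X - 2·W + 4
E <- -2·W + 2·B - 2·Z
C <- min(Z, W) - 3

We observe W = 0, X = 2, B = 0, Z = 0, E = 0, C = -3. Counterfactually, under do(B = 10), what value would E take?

do(B=10) replaces the equation B <- -2·X - 2·W + 4 with the constant B = 10.
X = 7 if W >= 3 else 2  [with W=0]  = 2
Z = B·X  [with B=10, X=2]  = 20
E = -2·W + 2·B - 2·Z  [with W=0, B=10, Z=20]  = -20

-20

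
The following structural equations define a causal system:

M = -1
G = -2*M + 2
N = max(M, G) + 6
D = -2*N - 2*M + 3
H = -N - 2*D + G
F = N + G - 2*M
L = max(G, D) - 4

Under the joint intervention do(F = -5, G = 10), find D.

-27

Under do(F = -5, G = 10), each intervened variable's structural equation is replaced by its fixed value.
N = max(M, G) + 6  [with M=-1, G=10]  = 16
D = -2*N - 2*M + 3  [with N=16, M=-1]  = -27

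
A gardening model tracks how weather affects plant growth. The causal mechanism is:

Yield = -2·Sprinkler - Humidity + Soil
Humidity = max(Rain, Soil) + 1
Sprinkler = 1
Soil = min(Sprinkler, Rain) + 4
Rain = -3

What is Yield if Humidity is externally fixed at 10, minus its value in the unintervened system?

Intervening sets Humidity = 10 and removes its equation (Humidity = max(Rain, Soil) + 1).
Soil = min(Sprinkler, Rain) + 4  [with Sprinkler=1, Rain=-3]  = 1
Yield = -2·Sprinkler - Humidity + Soil  [with Sprinkler=1, Humidity=10, Soil=1]  = -11
Without intervention: Soil = min(Sprinkler, Rain) + 4  [with Sprinkler=1, Rain=-3]  = 1; Humidity = max(Rain, Soil) + 1  [with Rain=-3, Soil=1]  = 2; Yield = -2·Sprinkler - Humidity + Soil  [with Sprinkler=1, Humidity=2, Soil=1]  = -3.
Change = -11 − (-3) = -8.

-8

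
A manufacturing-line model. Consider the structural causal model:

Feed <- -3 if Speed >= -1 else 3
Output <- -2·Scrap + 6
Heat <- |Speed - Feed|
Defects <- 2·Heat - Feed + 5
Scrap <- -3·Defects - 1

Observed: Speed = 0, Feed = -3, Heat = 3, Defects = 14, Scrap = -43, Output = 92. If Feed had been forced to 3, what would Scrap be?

do(Feed=3) replaces the equation Feed <- -3 if Speed >= -1 else 3 with the constant Feed = 3.
Heat = |Speed - Feed|  [with Speed=0, Feed=3]  = 3
Defects = 2·Heat - Feed + 5  [with Heat=3, Feed=3]  = 8
Scrap = -3·Defects - 1  [with Defects=8]  = -25

-25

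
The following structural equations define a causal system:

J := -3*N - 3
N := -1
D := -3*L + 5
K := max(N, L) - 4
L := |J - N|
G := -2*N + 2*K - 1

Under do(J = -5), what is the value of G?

1

Under do(J=-5), the mechanism J := -3*N - 3 is discarded; J is fixed at -5.
L = |J - N|  [with J=-5, N=-1]  = 4
K = max(N, L) - 4  [with N=-1, L=4]  = 0
G = -2*N + 2*K - 1  [with N=-1, K=0]  = 1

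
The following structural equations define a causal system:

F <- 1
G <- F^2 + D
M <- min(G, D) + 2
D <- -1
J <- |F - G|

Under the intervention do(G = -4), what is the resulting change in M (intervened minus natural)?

do(G=-4) replaces the equation G <- F^2 + D with the constant G = -4.
M = min(G, D) + 2  [with G=-4, D=-1]  = -2
Without intervention: G = F^2 + D  [with F=1, D=-1]  = 0; M = min(G, D) + 2  [with G=0, D=-1]  = 1.
Change = -2 − 1 = -3.

-3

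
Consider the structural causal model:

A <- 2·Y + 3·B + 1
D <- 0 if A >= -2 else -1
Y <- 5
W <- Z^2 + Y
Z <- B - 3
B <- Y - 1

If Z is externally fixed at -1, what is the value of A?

23

Under do(Z=-1), the mechanism Z <- B - 3 is discarded; Z is fixed at -1.
Since A is not a descendant of the intervened variable, it is unaffected.
B = Y - 1  [with Y=5]  = 4
A = 2·Y + 3·B + 1  [with Y=5, B=4]  = 23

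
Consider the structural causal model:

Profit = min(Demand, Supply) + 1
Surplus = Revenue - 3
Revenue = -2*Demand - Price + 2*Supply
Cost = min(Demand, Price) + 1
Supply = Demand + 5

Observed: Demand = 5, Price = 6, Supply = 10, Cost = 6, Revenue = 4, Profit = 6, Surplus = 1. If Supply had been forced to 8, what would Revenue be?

do(Supply=8) replaces the equation Supply = Demand + 5 with the constant Supply = 8.
Revenue = -2*Demand - Price + 2*Supply  [with Demand=5, Price=6, Supply=8]  = 0

0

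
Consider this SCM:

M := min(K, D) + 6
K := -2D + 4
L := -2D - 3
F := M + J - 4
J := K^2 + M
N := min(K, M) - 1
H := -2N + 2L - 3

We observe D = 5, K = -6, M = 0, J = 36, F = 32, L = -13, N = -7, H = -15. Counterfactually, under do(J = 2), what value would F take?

Intervening sets J = 2 and removes its equation (J := K^2 + M).
K = -2D + 4  [with D=5]  = -6
M = min(K, D) + 6  [with K=-6, D=5]  = 0
F = M + J - 4  [with M=0, J=2]  = -2

-2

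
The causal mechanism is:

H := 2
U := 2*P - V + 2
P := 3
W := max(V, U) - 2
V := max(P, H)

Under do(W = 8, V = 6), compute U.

Under do(W = 8, V = 6), each intervened variable's structural equation is replaced by its fixed value.
U = 2*P - V + 2  [with P=3, V=6]  = 2

2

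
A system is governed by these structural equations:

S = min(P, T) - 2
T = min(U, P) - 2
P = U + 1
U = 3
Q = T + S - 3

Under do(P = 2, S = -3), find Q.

Setting P = 2, S = -3 by intervention discards those variables' equations.
T = min(U, P) - 2  [with U=3, P=2]  = 0
Q = T + S - 3  [with T=0, S=-3]  = -6

-6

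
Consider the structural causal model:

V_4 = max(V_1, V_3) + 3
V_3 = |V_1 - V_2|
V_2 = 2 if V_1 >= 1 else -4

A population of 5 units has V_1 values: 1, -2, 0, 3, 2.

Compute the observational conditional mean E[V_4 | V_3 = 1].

Conditioning on V_3=1 selects the 2 unit(s) with V_1 ∈ {1, 3}. Their V_4 values: 4, 6. Mean = 5.

5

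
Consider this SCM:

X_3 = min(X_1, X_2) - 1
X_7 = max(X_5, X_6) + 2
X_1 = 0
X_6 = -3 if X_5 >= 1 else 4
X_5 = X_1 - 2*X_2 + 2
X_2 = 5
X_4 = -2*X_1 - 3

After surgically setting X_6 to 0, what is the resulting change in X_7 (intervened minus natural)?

Intervening sets X_6 = 0 and removes its equation (X_6 = -3 if X_5 >= 1 else 4).
X_5 = X_1 - 2*X_2 + 2  [with X_1=0, X_2=5]  = -8
X_7 = max(X_5, X_6) + 2  [with X_5=-8, X_6=0]  = 2
Without intervention: X_5 = X_1 - 2*X_2 + 2  [with X_1=0, X_2=5]  = -8; X_6 = -3 if X_5 >= 1 else 4  [with X_5=-8]  = 4; X_7 = max(X_5, X_6) + 2  [with X_5=-8, X_6=4]  = 6.
Change = 2 − 6 = -4.

-4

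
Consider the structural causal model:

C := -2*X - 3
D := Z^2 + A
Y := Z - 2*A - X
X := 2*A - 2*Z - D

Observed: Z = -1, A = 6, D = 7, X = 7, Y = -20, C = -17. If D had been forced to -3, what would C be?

The intervention breaks the incoming arrows to D: D := Z^2 + A no longer applies, and D = -3.
X = 2*A - 2*Z - D  [with A=6, Z=-1, D=-3]  = 17
C = -2*X - 3  [with X=17]  = -37

-37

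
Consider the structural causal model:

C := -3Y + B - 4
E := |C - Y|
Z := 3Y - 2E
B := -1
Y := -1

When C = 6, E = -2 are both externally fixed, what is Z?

Setting C = 6, E = -2 by intervention discards those variables' equations.
Z = 3Y - 2E  [with Y=-1, E=-2]  = 1

1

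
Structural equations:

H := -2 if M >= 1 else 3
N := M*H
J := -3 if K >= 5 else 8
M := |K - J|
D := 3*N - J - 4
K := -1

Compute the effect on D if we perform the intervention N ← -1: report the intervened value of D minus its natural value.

51

The intervention breaks the incoming arrows to N: N := M*H no longer applies, and N = -1.
J = -3 if K >= 5 else 8  [with K=-1]  = 8
D = 3*N - J - 4  [with N=-1, J=8]  = -15
Without intervention: J = -3 if K >= 5 else 8  [with K=-1]  = 8; M = |K - J|  [with K=-1, J=8]  = 9; H = -2 if M >= 1 else 3  [with M=9]  = -2; N = M*H  [with M=9, H=-2]  = -18; D = 3*N - J - 4  [with N=-18, J=8]  = -66.
Change = -15 − (-66) = 51.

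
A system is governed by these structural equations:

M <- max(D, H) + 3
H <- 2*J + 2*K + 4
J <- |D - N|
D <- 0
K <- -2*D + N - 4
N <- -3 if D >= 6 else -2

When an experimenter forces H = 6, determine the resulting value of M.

9

The intervention breaks the incoming arrows to H: H <- 2*J + 2*K + 4 no longer applies, and H = 6.
M = max(D, H) + 3  [with D=0, H=6]  = 9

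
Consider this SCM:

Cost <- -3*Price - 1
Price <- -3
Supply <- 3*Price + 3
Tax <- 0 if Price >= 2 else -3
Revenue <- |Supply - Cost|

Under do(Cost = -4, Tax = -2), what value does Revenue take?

2

The joint intervention fixes Cost = -4, Tax = -2, removing each variable's own equation.
Supply = 3*Price + 3  [with Price=-3]  = -6
Revenue = |Supply - Cost|  [with Supply=-6, Cost=-4]  = 2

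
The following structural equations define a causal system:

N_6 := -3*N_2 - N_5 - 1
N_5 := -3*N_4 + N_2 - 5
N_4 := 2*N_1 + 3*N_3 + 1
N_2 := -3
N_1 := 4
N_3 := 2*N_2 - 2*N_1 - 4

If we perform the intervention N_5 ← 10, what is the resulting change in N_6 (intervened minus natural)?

The intervention breaks the incoming arrows to N_5: N_5 := -3*N_4 + N_2 - 5 no longer applies, and N_5 = 10.
N_6 = -3*N_2 - N_5 - 1  [with N_2=-3, N_5=10]  = -2
Without intervention: N_3 = 2*N_2 - 2*N_1 - 4  [with N_2=-3, N_1=4]  = -18; N_4 = 2*N_1 + 3*N_3 + 1  [with N_1=4, N_3=-18]  = -45; N_5 = -3*N_4 + N_2 - 5  [with N_4=-45, N_2=-3]  = 127; N_6 = -3*N_2 - N_5 - 1  [with N_2=-3, N_5=127]  = -119.
Change = -2 − (-119) = 117.

117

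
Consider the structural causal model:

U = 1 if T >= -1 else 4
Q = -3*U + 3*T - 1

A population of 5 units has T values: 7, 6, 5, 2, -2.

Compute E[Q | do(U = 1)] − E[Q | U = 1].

-4.2

do(U=1) breaks U's dependence on T. With U=1 fixed, Q across the units is 17, 14, 11, 2, -10, mean 6.8.
Conditioning on U=1 selects the 4 unit(s) with T ∈ {7, 6, 5, 2}. Their Q values: 17, 14, 11, 2. Mean = 11.
Difference = 6.8 − 11 = -4.2.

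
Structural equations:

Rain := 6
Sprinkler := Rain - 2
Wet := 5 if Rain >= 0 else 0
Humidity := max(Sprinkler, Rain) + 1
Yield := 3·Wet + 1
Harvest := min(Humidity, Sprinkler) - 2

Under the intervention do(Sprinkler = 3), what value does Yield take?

do(Sprinkler=3) replaces the equation Sprinkler := Rain - 2 with the constant Sprinkler = 3.
Since Yield is not a descendant of the intervened variable, it is unaffected.
Wet = 5 if Rain >= 0 else 0  [with Rain=6]  = 5
Yield = 3·Wet + 1  [with Wet=5]  = 16

16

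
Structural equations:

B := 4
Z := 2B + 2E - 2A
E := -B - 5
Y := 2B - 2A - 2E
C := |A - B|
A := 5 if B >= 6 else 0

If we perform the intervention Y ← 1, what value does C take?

4

The intervention breaks the incoming arrows to Y: Y := 2B - 2A - 2E no longer applies, and Y = 1.
Since C is not a descendant of the intervened variable, it is unaffected.
A = 5 if B >= 6 else 0  [with B=4]  = 0
C = |A - B|  [with A=0, B=4]  = 4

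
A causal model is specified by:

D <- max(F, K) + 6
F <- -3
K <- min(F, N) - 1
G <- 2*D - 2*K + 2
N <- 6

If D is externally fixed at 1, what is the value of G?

12

Intervening sets D = 1 and removes its equation (D <- max(F, K) + 6).
K = min(F, N) - 1  [with F=-3, N=6]  = -4
G = 2*D - 2*K + 2  [with D=1, K=-4]  = 12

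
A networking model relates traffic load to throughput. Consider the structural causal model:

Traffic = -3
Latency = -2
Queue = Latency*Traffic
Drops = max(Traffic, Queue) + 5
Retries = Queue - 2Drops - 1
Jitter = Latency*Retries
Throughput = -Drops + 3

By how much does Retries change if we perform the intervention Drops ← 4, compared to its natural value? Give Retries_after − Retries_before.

14

Intervening sets Drops = 4 and removes its equation (Drops = max(Traffic, Queue) + 5).
Queue = Latency*Traffic  [with Latency=-2, Traffic=-3]  = 6
Retries = Queue - 2Drops - 1  [with Queue=6, Drops=4]  = -3
Without intervention: Queue = Latency*Traffic  [with Latency=-2, Traffic=-3]  = 6; Drops = max(Traffic, Queue) + 5  [with Traffic=-3, Queue=6]  = 11; Retries = Queue - 2Drops - 1  [with Queue=6, Drops=11]  = -17.
Change = -3 − (-17) = 14.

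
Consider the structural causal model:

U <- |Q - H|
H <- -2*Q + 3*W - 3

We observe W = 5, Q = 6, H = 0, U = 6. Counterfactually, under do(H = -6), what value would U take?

The intervention breaks the incoming arrows to H: H <- -2*Q + 3*W - 3 no longer applies, and H = -6.
U = |Q - H|  [with Q=6, H=-6]  = 12

12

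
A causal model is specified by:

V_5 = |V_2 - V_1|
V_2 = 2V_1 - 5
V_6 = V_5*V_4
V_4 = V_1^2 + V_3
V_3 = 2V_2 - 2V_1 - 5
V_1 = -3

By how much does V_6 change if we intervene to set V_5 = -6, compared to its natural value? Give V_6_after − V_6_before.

168

The intervention breaks the incoming arrows to V_5: V_5 = |V_2 - V_1| no longer applies, and V_5 = -6.
V_2 = 2V_1 - 5  [with V_1=-3]  = -11
V_3 = 2V_2 - 2V_1 - 5  [with V_2=-11, V_1=-3]  = -21
V_4 = V_1^2 + V_3  [with V_1=-3, V_3=-21]  = -12
V_6 = V_5*V_4  [with V_5=-6, V_4=-12]  = 72
Without intervention: V_2 = 2V_1 - 5  [with V_1=-3]  = -11; V_3 = 2V_2 - 2V_1 - 5  [with V_2=-11, V_1=-3]  = -21; V_4 = V_1^2 + V_3  [with V_1=-3, V_3=-21]  = -12; V_5 = |V_2 - V_1|  [with V_2=-11, V_1=-3]  = 8; V_6 = V_5*V_4  [with V_5=8, V_4=-12]  = -96.
Change = 72 − (-96) = 168.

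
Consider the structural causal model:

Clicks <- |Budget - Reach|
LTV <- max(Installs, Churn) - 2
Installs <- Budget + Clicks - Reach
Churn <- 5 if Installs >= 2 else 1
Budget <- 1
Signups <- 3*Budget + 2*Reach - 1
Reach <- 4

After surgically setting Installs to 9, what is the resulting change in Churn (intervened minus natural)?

Under do(Installs=9), the mechanism Installs <- Budget + Clicks - Reach is discarded; Installs is fixed at 9.
Churn = 5 if Installs >= 2 else 1  [with Installs=9]  = 5
Without intervention: Clicks = |Budget - Reach|  [with Budget=1, Reach=4]  = 3; Installs = Budget + Clicks - Reach  [with Budget=1, Clicks=3, Reach=4]  = 0; Churn = 5 if Installs >= 2 else 1  [with Installs=0]  = 1.
Change = 5 − 1 = 4.

4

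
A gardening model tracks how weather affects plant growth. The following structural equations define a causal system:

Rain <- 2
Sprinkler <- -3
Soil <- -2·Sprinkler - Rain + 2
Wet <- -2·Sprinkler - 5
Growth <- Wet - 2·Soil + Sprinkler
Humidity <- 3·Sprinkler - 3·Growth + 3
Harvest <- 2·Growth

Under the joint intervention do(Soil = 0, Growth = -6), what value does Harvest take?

-12

Under do(Soil = 0, Growth = -6), each intervened variable's structural equation is replaced by its fixed value.
Harvest = 2·Growth  [with Growth=-6]  = -12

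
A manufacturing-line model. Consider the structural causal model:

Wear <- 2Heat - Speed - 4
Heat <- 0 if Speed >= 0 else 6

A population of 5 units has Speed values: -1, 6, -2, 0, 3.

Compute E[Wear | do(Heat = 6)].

Every unit gets Heat=6 under the intervention. Wear values become 9, 2, 10, 8, 5; E[Wear|do(Heat=6)] = 6.8.

6.8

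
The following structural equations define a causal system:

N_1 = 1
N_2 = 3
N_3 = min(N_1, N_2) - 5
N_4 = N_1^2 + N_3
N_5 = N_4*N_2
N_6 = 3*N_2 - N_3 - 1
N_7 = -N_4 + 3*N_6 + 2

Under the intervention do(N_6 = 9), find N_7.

Intervening sets N_6 = 9 and removes its equation (N_6 = 3*N_2 - N_3 - 1).
N_3 = min(N_1, N_2) - 5  [with N_1=1, N_2=3]  = -4
N_4 = N_1^2 + N_3  [with N_1=1, N_3=-4]  = -3
N_7 = -N_4 + 3*N_6 + 2  [with N_4=-3, N_6=9]  = 32

32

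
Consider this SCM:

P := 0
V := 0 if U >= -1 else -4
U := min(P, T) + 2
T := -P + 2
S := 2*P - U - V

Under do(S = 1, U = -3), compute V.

-4

Under do(S = 1, U = -3), each intervened variable's structural equation is replaced by its fixed value.
V = 0 if U >= -1 else -4  [with U=-3]  = -4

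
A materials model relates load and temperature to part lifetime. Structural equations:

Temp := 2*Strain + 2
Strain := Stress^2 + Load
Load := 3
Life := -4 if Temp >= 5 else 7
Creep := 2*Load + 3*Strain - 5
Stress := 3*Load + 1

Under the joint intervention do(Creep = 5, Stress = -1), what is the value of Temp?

Setting Creep = 5, Stress = -1 by intervention discards those variables' equations.
Strain = Stress^2 + Load  [with Stress=-1, Load=3]  = 4
Temp = 2*Strain + 2  [with Strain=4]  = 10

10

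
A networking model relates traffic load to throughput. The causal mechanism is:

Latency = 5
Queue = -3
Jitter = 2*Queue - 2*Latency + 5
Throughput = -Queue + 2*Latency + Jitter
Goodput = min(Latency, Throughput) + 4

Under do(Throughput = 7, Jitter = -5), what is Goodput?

9

The joint intervention fixes Throughput = 7, Jitter = -5, removing each variable's own equation.
Goodput = min(Latency, Throughput) + 4  [with Latency=5, Throughput=7]  = 9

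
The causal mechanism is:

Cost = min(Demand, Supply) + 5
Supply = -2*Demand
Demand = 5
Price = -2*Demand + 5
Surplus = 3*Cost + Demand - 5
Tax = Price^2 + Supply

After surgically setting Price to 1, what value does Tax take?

-9

do(Price=1) replaces the equation Price = -2*Demand + 5 with the constant Price = 1.
Supply = -2*Demand  [with Demand=5]  = -10
Tax = Price^2 + Supply  [with Price=1, Supply=-10]  = -9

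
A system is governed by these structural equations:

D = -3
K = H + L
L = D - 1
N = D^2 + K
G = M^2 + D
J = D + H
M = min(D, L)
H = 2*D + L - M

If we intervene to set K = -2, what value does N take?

7

Under do(K=-2), the mechanism K = H + L is discarded; K is fixed at -2.
N = D^2 + K  [with D=-3, K=-2]  = 7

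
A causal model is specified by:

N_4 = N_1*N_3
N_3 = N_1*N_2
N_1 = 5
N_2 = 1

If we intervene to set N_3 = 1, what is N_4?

5

The intervention breaks the incoming arrows to N_3: N_3 = N_1*N_2 no longer applies, and N_3 = 1.
N_4 = N_1*N_3  [with N_1=5, N_3=1]  = 5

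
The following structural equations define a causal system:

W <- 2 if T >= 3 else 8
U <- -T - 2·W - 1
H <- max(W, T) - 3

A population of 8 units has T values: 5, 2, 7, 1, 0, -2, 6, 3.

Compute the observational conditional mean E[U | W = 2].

Observing W=2 restricts to units where W's equation naturally yields 2: T ∈ {5, 7, 6, 3}. In that subpopulation U = -10, -12, -11, -8, mean -10.25.

-10.25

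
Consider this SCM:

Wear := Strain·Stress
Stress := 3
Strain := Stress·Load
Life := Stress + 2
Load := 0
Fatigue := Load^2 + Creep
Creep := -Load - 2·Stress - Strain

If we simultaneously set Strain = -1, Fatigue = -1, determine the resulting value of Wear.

The joint intervention fixes Strain = -1, Fatigue = -1, removing each variable's own equation.
Wear = Strain·Stress  [with Strain=-1, Stress=3]  = -3

-3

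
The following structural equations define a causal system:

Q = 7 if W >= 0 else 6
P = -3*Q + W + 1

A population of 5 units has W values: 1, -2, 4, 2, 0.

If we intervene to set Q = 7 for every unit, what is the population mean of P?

Every unit gets Q=7 under the intervention. P values become -19, -22, -16, -18, -20; E[P|do(Q=7)] = -19.

-19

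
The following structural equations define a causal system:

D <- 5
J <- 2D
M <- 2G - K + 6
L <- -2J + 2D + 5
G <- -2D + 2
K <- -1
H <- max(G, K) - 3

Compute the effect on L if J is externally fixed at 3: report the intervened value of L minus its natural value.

The intervention breaks the incoming arrows to J: J <- 2D no longer applies, and J = 3.
L = -2J + 2D + 5  [with J=3, D=5]  = 9
Without intervention: J = 2D  [with D=5]  = 10; L = -2J + 2D + 5  [with J=10, D=5]  = -5.
Change = 9 − (-5) = 14.

14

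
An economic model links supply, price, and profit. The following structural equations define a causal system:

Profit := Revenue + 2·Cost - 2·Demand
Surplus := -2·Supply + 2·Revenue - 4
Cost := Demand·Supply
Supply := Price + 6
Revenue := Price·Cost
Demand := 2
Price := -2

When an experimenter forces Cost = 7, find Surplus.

The intervention breaks the incoming arrows to Cost: Cost := Demand·Supply no longer applies, and Cost = 7.
Supply = Price + 6  [with Price=-2]  = 4
Revenue = Price·Cost  [with Price=-2, Cost=7]  = -14
Surplus = -2·Supply + 2·Revenue - 4  [with Supply=4, Revenue=-14]  = -40

-40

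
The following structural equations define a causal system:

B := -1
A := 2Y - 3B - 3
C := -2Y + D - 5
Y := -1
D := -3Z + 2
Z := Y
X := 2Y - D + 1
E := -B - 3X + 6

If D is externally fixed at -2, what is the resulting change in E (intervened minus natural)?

do(D=-2) replaces the equation D := -3Z + 2 with the constant D = -2.
X = 2Y - D + 1  [with Y=-1, D=-2]  = 1
E = -B - 3X + 6  [with B=-1, X=1]  = 4
Without intervention: Z = Y  [with Y=-1]  = -1; D = -3Z + 2  [with Z=-1]  = 5; X = 2Y - D + 1  [with Y=-1, D=5]  = -6; E = -B - 3X + 6  [with B=-1, X=-6]  = 25.
Change = 4 − 25 = -21.

-21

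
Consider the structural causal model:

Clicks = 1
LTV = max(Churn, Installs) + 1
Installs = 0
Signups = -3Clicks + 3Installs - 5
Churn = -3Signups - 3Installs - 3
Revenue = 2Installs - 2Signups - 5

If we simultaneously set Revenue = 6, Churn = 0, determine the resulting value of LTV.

1

Setting Revenue = 6, Churn = 0 by intervention discards those variables' equations.
LTV = max(Churn, Installs) + 1  [with Churn=0, Installs=0]  = 1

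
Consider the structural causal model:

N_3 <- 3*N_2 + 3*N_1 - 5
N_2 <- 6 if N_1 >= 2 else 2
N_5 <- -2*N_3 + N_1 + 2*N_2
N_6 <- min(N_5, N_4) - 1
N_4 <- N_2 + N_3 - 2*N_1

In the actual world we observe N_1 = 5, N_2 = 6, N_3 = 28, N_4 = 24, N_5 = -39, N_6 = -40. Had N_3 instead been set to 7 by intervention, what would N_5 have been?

do(N_3=7) replaces the equation N_3 <- 3*N_2 + 3*N_1 - 5 with the constant N_3 = 7.
N_2 = 6 if N_1 >= 2 else 2  [with N_1=5]  = 6
N_5 = -2*N_3 + N_1 + 2*N_2  [with N_3=7, N_1=5, N_2=6]  = 3

3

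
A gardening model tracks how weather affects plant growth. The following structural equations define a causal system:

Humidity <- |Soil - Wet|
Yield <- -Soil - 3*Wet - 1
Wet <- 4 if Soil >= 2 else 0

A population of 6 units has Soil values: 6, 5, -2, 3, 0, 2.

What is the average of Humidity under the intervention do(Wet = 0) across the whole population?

3

Under do(Wet=0), Wet's equation is replaced by Wet=0 for every unit. Per-unit Humidity: 6, 5, 2, 3, 0, 2. Mean = 3.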